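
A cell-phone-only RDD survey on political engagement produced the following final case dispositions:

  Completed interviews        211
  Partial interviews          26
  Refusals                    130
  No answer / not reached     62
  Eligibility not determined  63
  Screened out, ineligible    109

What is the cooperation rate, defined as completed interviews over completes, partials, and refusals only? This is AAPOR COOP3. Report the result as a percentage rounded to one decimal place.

57.5%

Numerator = 211
Denominator = 211 + 26 + 130 = 367
COOP3 = 211 / 367 = 0.5749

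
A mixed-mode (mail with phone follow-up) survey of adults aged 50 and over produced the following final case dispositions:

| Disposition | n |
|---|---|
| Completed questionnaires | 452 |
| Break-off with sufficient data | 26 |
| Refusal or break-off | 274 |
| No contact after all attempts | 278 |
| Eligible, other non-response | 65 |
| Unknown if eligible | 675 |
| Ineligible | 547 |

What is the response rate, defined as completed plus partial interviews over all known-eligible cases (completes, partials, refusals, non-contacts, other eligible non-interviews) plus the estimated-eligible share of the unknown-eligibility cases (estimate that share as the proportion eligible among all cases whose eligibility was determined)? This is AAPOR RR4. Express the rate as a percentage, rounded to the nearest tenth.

30.9%

Numerator: 452 + 26 = 478
Known eligible: 452 + 26 + 274 + 278 + 65 = 1095
e = 1095 / (1095 + 547) = 1095 / 1642 = 0.6669
Eligible share of unknowns: 0.6669 × 675 = 450.16
Denom: 1095 + 450.16 = 1545.16
RR4 = 478 / 1545.16 = 0.3094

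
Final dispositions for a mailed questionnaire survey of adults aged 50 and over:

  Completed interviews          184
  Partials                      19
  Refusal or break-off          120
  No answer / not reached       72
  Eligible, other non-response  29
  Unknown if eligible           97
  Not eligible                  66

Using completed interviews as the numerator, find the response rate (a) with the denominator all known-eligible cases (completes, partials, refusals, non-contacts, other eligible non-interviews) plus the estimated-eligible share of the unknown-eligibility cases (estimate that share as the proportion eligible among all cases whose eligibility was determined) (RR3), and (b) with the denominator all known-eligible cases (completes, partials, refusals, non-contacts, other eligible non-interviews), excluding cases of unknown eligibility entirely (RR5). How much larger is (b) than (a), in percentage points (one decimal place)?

7.2

Top: 184
Eligible (known): 184 + 19 + 120 + 72 + 29 = 424
e = 424 / (424 + 66) = 424 / 490 = 0.8653
e × U: 0.8653 × 97 = 83.93
Denominator: 424 + 83.93 = 507.93
RR3 = 184 / 507.93 = 0.3623
Denominator: 184 + 19 + 120 + 72 + 29 = 424
RR5 = 184 / 424 = 0.4340
Difference = 43.40 − 36.23 = 7.17 percentage points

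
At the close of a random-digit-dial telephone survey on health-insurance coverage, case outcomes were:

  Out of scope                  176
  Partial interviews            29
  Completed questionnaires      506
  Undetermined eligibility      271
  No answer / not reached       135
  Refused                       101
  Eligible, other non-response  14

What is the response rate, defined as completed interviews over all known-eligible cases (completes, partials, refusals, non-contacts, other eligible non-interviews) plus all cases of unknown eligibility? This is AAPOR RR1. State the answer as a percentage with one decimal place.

Numerator = 506
Base = 506 + 29 + 101 + 135 + 14 + 271 = 1056
RR1 = 506 / 1056 = 0.4792

47.9%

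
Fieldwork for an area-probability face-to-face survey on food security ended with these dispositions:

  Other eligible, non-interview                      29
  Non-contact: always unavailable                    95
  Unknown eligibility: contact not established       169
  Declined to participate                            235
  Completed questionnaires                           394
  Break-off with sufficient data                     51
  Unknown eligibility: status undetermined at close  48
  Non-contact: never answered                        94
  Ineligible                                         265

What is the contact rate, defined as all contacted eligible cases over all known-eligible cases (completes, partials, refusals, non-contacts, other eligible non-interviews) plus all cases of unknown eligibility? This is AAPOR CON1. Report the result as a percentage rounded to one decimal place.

63.6%

No answer / not reached = 94 + 95 = 189
Eligibility not determined = 169 + 48 = 217
Num: 394 + 51 + 235 + 29 = 709
Denom: 394 + 51 + 235 + 189 + 29 + 217 = 1115
CON1 = 709 / 1115 = 0.6359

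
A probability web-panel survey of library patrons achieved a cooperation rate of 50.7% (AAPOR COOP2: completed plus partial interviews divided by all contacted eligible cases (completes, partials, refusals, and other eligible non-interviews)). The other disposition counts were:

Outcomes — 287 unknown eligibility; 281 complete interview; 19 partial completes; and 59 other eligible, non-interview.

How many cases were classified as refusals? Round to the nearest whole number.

233

Top = 281 + 19 = 300
COOP2 = 300 / D = 0.507
D = 300 / 0.507 = 591.7
Other denominator terms total 359
refusals = 591.7 − 359 ≈ 233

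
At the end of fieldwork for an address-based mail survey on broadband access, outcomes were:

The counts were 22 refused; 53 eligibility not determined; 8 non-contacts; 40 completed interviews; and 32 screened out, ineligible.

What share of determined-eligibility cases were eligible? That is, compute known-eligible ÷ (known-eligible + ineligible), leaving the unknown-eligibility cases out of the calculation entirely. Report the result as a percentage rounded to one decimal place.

Determined eligible: 40 + 22 + 8 = 70
e = 70 / (70 + 32) = 70 / 102 = 0.6863

68.6%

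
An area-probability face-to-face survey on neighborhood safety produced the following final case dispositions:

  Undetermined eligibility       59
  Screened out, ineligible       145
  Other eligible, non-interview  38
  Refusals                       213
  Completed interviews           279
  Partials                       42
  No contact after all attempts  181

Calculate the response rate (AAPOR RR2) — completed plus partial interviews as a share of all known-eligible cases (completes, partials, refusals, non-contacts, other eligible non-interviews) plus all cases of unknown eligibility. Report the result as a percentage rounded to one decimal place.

Top = 279 + 42 = 321
Base = 279 + 42 + 213 + 181 + 38 + 59 = 812
RR2 = 321 / 812 = 0.3953

39.5%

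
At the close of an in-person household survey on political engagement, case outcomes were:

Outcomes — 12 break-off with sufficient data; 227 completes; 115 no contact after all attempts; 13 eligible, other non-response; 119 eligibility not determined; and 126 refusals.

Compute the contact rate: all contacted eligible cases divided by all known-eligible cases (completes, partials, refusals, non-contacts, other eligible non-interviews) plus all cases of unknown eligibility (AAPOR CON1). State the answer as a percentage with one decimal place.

61.8%

Numerator = 227 + 12 + 126 + 13 = 378
Denominator = 227 + 12 + 126 + 115 + 13 + 119 = 612
CON1 = 378 / 612 = 0.6176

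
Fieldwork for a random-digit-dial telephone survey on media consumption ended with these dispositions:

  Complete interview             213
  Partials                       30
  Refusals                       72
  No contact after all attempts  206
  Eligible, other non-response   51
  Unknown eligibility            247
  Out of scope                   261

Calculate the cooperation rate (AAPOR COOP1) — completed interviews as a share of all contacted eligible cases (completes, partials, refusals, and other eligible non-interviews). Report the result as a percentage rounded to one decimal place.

Numerator: 213
Base: 213 + 30 + 72 + 51 = 366
COOP1 = 213 / 366 = 0.5820

58.2%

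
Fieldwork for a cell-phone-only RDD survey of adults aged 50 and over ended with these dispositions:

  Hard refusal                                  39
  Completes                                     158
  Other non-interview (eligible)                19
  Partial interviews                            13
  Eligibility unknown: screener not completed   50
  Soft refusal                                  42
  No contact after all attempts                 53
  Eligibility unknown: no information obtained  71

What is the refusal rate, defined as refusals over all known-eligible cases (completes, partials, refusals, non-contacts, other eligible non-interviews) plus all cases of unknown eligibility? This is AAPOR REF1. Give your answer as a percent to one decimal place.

Refusal or break-off = 39 + 42 = 81
Undetermined eligibility = 50 + 71 = 121
Top → 81
Base → 158 + 13 + 81 + 53 + 19 + 121 = 445
REF1 = 81 / 445 = 0.1820

18.2%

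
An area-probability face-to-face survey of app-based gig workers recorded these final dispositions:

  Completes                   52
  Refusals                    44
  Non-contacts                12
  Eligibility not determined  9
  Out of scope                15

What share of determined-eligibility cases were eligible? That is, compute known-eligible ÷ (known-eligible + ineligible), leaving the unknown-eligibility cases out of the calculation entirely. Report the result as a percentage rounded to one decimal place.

Determined eligible → 52 + 44 + 12 = 108
e = 108 / (108 + 15) = 108 / 123 = 0.8780

87.8%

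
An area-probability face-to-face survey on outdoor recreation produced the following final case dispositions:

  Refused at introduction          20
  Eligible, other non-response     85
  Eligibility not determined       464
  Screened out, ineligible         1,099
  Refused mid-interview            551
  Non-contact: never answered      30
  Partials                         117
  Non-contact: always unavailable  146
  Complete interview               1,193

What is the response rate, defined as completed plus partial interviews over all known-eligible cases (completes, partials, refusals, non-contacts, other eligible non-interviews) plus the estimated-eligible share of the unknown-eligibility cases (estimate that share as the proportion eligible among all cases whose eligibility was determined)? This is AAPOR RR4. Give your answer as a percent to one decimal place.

Refusals = 20 + 551 = 571
No contact after all attempts = 30 + 146 = 176
Numerator = 1193 + 117 = 1310
Eligible (known) = 1193 + 117 + 571 + 176 + 85 = 2142
e = 2142 / (2142 + 1099) = 2142 / 3241 = 0.6609
Eligible share of unknowns = 0.6609 × 464 = 306.66
Denominator = 2142 + 306.66 = 2448.66
RR4 = 1310 / 2448.66 = 0.5350

53.5%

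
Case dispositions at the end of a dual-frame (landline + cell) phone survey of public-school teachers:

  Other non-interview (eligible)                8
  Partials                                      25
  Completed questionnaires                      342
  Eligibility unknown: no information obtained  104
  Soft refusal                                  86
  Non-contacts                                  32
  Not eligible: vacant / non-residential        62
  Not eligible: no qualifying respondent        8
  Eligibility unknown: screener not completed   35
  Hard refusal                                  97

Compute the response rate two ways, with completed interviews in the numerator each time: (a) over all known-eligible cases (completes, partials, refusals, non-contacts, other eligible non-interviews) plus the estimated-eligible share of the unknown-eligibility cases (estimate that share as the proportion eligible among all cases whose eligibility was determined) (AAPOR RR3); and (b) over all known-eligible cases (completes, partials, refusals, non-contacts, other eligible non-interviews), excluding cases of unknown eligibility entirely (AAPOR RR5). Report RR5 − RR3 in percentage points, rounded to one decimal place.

10.1

Refusal or break-off = 97 + 86 = 183
Unknown eligibility = 35 + 104 = 139
Not eligible = 8 + 62 = 70
Num → 342
Eligible (known) → 342 + 25 + 183 + 32 + 8 = 590
e = 590 / (590 + 70) = 590 / 660 = 0.8939
Eligible share of unknowns → 0.8939 × 139 = 124.25
Base → 590 + 124.25 = 714.25
RR3 = 342 / 714.25 = 0.4788
Base → 342 + 25 + 183 + 32 + 8 = 590
RR5 = 342 / 590 = 0.5797
Difference = 57.97 − 47.88 = 10.09 percentage points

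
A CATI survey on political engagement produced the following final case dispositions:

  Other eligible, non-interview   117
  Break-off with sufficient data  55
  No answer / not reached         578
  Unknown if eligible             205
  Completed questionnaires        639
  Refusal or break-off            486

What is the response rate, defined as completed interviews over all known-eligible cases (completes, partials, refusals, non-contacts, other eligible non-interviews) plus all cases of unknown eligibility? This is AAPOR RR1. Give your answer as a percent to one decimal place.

Top: 639
Denominator: 639 + 55 + 486 + 578 + 117 + 205 = 2080
RR1 = 639 / 2080 = 0.3072

30.7%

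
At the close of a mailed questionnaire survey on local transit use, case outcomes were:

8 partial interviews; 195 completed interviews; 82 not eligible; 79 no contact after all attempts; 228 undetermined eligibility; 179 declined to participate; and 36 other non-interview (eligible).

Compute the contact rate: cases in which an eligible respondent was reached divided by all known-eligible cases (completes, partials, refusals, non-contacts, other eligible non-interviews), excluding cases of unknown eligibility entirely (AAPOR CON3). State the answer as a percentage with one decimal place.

84.1%

Top: 195 + 8 + 179 + 36 = 418
Denominator: 195 + 8 + 179 + 79 + 36 = 497
CON3 = 418 / 497 = 0.8410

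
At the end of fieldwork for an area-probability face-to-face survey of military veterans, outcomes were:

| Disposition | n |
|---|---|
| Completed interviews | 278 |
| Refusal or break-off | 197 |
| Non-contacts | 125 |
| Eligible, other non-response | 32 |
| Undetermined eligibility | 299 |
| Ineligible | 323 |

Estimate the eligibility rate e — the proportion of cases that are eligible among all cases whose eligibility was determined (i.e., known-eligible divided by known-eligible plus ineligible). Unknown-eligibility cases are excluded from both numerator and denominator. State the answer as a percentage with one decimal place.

66.2%

Eligible (known): 278 + 197 + 125 + 32 = 632
e = 632 / (632 + 323) = 632 / 955 = 0.6618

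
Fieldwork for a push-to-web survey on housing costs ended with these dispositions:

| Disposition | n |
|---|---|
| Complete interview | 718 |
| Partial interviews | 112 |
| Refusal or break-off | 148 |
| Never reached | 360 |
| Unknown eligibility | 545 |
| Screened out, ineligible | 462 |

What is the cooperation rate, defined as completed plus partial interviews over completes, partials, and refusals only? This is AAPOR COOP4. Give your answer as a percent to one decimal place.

Num → 718 + 112 = 830
Base → 718 + 112 + 148 = 978
COOP4 = 830 / 978 = 0.8487

84.9%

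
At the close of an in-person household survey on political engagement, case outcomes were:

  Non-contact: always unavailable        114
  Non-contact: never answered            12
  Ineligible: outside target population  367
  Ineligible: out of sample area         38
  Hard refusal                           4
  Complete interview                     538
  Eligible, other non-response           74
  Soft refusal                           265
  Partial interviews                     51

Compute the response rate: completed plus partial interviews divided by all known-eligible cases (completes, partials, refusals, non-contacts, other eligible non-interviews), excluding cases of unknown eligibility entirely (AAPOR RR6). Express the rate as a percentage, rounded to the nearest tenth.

Refusal or break-off = 4 + 265 = 269
Never reached = 12 + 114 = 126
Not eligible = 367 + 38 = 405
Top → 538 + 51 = 589
Base → 538 + 51 + 269 + 126 + 74 = 1058
RR6 = 589 / 1058 = 0.5567

55.7%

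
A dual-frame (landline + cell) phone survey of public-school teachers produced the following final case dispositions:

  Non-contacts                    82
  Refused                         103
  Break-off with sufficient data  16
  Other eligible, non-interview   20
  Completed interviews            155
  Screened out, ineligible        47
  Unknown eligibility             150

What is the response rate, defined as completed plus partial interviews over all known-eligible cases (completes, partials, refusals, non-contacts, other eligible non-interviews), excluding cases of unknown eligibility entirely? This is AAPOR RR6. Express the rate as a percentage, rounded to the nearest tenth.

Top: 155 + 16 = 171
Denominator: 155 + 16 + 103 + 82 + 20 = 376
RR6 = 171 / 376 = 0.4548

45.5%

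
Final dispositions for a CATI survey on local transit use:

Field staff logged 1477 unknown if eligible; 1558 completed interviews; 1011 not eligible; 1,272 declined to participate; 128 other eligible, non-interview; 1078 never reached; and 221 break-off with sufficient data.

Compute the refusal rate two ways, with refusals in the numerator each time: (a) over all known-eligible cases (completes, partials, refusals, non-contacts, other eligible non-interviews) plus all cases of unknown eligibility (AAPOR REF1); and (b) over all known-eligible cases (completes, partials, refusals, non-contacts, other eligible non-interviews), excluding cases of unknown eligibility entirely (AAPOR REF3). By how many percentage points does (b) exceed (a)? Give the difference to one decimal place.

7.7

Numerator = 1272
Base = 1558 + 221 + 1272 + 1078 + 128 + 1477 = 5734
REF1 = 1272 / 5734 = 0.2218
Base = 1558 + 221 + 1272 + 1078 + 128 = 4257
REF3 = 1272 / 4257 = 0.2988
Difference = 29.88 − 22.18 = 7.70 percentage points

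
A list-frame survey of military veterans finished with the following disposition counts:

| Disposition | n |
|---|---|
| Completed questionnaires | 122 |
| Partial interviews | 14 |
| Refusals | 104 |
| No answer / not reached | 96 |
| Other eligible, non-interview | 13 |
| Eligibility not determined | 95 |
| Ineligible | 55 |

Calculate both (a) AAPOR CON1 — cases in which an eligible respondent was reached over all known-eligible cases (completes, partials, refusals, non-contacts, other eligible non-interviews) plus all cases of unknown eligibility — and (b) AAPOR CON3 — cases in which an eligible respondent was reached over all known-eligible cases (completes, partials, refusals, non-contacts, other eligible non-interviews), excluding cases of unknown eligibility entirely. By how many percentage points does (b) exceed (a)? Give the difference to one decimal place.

Numerator: 122 + 14 + 104 + 13 = 253
Denom: 122 + 14 + 104 + 96 + 13 + 95 = 444
CON1 = 253 / 444 = 0.5698
Denom: 122 + 14 + 104 + 96 + 13 = 349
CON3 = 253 / 349 = 0.7249
Difference = 72.49 − 56.98 = 15.51 percentage points

15.5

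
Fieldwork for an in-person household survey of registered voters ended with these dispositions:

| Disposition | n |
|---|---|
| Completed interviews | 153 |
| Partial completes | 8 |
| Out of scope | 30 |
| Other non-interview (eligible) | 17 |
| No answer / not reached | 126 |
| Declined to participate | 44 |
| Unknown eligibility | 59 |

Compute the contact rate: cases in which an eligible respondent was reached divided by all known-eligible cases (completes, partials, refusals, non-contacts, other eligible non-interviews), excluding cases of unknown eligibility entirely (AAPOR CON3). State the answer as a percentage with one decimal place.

63.8%

Top: 153 + 8 + 44 + 17 = 222
Base: 153 + 8 + 44 + 126 + 17 = 348
CON3 = 222 / 348 = 0.6379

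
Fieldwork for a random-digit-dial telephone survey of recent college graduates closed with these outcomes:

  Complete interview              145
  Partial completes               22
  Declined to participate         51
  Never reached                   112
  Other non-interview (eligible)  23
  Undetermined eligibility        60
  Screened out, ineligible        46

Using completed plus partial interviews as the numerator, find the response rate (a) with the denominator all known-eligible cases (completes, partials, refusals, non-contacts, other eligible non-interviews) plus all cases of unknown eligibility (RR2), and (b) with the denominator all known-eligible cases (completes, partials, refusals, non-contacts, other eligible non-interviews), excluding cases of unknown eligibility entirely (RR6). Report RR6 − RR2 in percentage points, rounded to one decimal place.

Num = 145 + 22 = 167
Base = 145 + 22 + 51 + 112 + 23 + 60 = 413
RR2 = 167 / 413 = 0.4044
Base = 145 + 22 + 51 + 112 + 23 = 353
RR6 = 167 / 353 = 0.4731
Difference = 47.31 − 40.44 = 6.87 percentage points

6.9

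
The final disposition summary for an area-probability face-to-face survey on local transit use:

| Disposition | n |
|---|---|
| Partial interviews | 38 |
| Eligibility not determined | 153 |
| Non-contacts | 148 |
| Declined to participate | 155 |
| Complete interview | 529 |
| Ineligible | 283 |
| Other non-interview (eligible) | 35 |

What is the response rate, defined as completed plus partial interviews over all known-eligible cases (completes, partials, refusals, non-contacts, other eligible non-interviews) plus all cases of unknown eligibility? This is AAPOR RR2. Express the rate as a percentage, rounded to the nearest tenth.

53.6%

Num: 529 + 38 = 567
Denom: 529 + 38 + 155 + 148 + 35 + 153 = 1058
RR2 = 567 / 1058 = 0.5359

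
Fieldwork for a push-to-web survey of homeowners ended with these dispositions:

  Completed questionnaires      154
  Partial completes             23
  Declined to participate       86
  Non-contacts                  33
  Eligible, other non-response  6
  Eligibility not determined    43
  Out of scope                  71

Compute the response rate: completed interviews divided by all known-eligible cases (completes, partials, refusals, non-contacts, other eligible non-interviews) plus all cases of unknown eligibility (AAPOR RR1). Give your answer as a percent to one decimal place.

44.6%

Num: 154
Base: 154 + 23 + 86 + 33 + 6 + 43 = 345
RR1 = 154 / 345 = 0.4464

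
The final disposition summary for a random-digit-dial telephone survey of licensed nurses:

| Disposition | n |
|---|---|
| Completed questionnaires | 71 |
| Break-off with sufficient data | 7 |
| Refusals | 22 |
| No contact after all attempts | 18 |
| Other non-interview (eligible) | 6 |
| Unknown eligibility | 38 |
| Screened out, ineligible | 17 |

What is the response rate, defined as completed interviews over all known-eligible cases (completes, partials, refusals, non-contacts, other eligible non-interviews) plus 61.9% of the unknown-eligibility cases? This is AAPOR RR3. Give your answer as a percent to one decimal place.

48.1%

Numerator → 71
Determined eligible → 71 + 7 + 22 + 18 + 6 = 124
e × U → 0.6190 × 38 = 23.52
Base → 124 + 23.52 = 147.52
RR3 = 71 / 147.52 = 0.4813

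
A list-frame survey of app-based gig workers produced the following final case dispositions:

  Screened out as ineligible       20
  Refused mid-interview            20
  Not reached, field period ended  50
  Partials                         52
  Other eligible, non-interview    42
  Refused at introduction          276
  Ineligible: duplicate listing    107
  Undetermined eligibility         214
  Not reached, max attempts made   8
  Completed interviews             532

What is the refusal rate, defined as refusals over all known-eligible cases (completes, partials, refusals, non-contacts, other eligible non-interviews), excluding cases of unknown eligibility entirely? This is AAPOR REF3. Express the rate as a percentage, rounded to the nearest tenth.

Declined to participate = 276 + 20 = 296
Non-contacts = 50 + 8 = 58
Screened out, ineligible = 20 + 107 = 127
Num → 296
Base → 532 + 52 + 296 + 58 + 42 = 980
REF3 = 296 / 980 = 0.3020

30.2%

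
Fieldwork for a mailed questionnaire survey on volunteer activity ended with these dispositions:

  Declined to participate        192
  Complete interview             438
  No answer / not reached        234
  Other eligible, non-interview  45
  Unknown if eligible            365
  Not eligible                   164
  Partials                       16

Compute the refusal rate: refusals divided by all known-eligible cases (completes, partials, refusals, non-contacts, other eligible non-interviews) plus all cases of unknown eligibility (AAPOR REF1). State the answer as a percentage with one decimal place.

Numerator = 192
Denominator = 438 + 16 + 192 + 234 + 45 + 365 = 1290
REF1 = 192 / 1290 = 0.1488

14.9%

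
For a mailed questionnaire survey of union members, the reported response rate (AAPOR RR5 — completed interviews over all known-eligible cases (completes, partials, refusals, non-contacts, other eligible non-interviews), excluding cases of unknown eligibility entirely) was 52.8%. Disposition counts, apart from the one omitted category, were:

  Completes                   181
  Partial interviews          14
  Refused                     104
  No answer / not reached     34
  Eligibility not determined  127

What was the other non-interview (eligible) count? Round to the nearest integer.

RR5 = 181 / D = 0.528
D = 181 / 0.528 = 342.8
Rest of base = 333
other non-interview (eligible) = 342.8 − 333 ≈ 10

10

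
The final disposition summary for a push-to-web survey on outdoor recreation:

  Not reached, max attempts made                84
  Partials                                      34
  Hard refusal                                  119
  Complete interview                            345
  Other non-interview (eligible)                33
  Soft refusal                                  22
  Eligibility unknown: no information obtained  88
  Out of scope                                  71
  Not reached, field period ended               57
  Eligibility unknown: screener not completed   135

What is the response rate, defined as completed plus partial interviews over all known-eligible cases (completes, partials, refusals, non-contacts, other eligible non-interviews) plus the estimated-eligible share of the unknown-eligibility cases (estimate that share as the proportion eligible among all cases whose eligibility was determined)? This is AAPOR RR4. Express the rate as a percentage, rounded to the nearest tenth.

42.3%

Refusals = 119 + 22 = 141
Never reached = 57 + 84 = 141
Unknown eligibility = 135 + 88 = 223
Numerator: 345 + 34 = 379
Known eligible: 345 + 34 + 141 + 141 + 33 = 694
e = 694 / (694 + 71) = 694 / 765 = 0.9072
Eligible share of unknowns: 0.9072 × 223 = 202.31
Base: 694 + 202.31 = 896.31
RR4 = 379 / 896.31 = 0.4228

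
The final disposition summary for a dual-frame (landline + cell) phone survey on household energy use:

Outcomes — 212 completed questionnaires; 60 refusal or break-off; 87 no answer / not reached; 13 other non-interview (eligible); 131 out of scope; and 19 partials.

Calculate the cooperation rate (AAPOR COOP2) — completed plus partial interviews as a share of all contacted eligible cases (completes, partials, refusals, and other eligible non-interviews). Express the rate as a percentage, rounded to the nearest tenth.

76.0%

Numerator → 212 + 19 = 231
Denom → 212 + 19 + 60 + 13 = 304
COOP2 = 231 / 304 = 0.7599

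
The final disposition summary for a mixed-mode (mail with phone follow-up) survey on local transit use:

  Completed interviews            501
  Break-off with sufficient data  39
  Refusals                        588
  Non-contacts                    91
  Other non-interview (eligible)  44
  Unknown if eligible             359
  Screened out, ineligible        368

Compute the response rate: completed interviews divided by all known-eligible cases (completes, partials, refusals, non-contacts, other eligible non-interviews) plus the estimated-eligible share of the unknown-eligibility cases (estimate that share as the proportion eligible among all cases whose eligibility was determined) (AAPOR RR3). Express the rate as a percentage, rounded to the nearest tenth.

32.5%

Numerator = 501
Eligible (known) = 501 + 39 + 588 + 91 + 44 = 1263
e = 1263 / (1263 + 368) = 1263 / 1631 = 0.7744
Estimated eligible among unknowns = 0.7744 × 359 = 278.01
Denom = 1263 + 278.01 = 1541.01
RR3 = 501 / 1541.01 = 0.3251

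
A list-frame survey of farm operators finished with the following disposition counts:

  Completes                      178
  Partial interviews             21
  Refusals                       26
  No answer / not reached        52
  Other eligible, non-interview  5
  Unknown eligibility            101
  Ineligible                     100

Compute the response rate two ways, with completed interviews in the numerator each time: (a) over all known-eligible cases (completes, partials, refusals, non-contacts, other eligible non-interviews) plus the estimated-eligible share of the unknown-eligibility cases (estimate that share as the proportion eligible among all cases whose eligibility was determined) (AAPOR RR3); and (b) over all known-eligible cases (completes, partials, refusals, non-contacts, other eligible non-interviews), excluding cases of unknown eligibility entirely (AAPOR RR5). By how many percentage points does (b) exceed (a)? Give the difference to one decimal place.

13.2

Top: 178
Known eligible: 178 + 21 + 26 + 52 + 5 = 282
e = 282 / (282 + 100) = 282 / 382 = 0.7382
Estimated eligible among unknowns: 0.7382 × 101 = 74.56
Denom: 282 + 74.56 = 356.56
RR3 = 178 / 356.56 = 0.4992
Denom: 178 + 21 + 26 + 52 + 5 = 282
RR5 = 178 / 282 = 0.6312
Difference = 63.12 − 49.92 = 13.20 percentage points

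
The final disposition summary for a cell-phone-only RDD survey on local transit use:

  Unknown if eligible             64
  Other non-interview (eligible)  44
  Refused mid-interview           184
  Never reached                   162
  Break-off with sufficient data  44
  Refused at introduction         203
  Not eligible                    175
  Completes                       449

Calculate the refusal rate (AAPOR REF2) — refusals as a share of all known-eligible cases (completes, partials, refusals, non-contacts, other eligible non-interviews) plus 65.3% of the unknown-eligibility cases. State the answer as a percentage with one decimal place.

34.3%

Refusal or break-off = 203 + 184 = 387
Top: 387
Eligible (known): 449 + 44 + 387 + 162 + 44 = 1086
e × U: 0.6530 × 64 = 41.79
Denominator: 1086 + 41.79 = 1127.79
REF2 = 387 / 1127.79 = 0.3431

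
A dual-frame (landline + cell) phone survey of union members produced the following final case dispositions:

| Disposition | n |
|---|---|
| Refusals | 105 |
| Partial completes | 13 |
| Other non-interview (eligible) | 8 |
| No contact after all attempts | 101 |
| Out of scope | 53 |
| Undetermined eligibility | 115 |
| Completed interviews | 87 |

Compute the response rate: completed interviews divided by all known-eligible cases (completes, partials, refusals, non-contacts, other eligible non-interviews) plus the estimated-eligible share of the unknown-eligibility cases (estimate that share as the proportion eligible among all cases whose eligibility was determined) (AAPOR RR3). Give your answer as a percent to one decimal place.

21.1%

Top → 87
Eligible (known) → 87 + 13 + 105 + 101 + 8 = 314
e = 314 / (314 + 53) = 314 / 367 = 0.8556
Eligible share of unknowns → 0.8556 × 115 = 98.39
Base → 314 + 98.39 = 412.39
RR3 = 87 / 412.39 = 0.2110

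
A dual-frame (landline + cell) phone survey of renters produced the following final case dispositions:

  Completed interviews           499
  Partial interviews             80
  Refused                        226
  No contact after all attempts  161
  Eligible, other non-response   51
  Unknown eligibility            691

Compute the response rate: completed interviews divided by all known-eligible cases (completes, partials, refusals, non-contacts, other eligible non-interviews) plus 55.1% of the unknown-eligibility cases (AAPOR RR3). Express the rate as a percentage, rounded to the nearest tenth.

35.7%

Numerator = 499
Determined eligible = 499 + 80 + 226 + 161 + 51 = 1017
Eligible share of unknowns = 0.5510 × 691 = 380.74
Base = 1017 + 380.74 = 1397.74
RR3 = 499 / 1397.74 = 0.3570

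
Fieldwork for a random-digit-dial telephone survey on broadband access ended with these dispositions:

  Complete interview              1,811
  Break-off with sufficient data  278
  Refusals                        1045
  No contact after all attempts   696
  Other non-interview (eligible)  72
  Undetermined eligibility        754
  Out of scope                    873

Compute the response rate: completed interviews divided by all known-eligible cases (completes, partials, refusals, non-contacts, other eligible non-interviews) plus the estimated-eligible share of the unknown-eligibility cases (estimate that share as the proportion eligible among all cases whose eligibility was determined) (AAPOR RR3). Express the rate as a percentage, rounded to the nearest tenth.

Numerator = 1811
Eligible (known) = 1811 + 278 + 1045 + 696 + 72 = 3902
e = 3902 / (3902 + 873) = 3902 / 4775 = 0.8172
Estimated eligible among unknowns = 0.8172 × 754 = 616.17
Base = 3902 + 616.17 = 4518.17
RR3 = 1811 / 4518.17 = 0.4008

40.1%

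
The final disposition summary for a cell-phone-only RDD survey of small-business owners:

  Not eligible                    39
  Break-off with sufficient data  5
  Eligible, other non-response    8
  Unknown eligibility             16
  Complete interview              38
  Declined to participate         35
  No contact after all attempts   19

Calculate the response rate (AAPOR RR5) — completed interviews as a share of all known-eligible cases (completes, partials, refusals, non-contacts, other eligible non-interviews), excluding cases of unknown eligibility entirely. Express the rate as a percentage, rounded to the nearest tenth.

Num → 38
Denominator → 38 + 5 + 35 + 19 + 8 = 105
RR5 = 38 / 105 = 0.3619

36.2%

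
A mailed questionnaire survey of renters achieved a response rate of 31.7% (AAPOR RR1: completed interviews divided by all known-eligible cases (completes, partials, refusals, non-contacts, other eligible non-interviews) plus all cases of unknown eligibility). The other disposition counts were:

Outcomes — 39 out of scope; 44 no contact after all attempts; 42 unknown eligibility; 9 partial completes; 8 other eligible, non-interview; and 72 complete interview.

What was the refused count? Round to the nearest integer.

RR1 = 72 / D = 0.317
D = 72 / 0.317 = 227.1
Remaining denominator categories sum to 175
refused = 227.1 − 175 ≈ 52

52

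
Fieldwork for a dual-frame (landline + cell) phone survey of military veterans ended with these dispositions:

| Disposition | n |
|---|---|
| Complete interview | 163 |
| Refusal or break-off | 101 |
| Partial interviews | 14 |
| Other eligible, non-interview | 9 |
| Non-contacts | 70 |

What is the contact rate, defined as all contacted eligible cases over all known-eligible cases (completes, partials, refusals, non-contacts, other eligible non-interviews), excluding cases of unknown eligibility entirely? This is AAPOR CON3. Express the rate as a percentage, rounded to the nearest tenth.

80.4%

Top = 163 + 14 + 101 + 9 = 287
Denominator = 163 + 14 + 101 + 70 + 9 = 357
CON3 = 287 / 357 = 0.8039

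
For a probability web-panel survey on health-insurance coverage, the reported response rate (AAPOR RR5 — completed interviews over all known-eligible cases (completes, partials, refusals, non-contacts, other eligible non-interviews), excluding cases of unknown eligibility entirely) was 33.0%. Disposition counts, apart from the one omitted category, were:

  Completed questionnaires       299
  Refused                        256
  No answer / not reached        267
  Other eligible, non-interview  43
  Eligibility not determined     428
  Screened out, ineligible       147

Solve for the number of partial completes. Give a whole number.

41

RR5 = 299 / D = 0.330
D = 299 / 0.330 = 906.1
Rest of base = 865
partial completes = 906.1 − 865 ≈ 41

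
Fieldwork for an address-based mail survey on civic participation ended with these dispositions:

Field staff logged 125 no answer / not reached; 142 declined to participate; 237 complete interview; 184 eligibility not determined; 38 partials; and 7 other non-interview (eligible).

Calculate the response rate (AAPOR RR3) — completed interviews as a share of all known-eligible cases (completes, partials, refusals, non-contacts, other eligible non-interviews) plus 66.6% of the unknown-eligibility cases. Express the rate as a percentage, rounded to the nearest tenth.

35.3%

Num: 237
Known eligible: 237 + 38 + 142 + 125 + 7 = 549
e × U: 0.6660 × 184 = 122.54
Denominator: 549 + 122.54 = 671.54
RR3 = 237 / 671.54 = 0.3529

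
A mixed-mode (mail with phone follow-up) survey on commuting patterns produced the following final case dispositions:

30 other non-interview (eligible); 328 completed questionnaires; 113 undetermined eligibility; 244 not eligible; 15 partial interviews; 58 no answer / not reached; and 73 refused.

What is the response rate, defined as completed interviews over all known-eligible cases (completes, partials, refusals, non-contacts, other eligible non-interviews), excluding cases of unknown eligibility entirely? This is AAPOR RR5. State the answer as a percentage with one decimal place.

65.1%

Top: 328
Denom: 328 + 15 + 73 + 58 + 30 = 504
RR5 = 328 / 504 = 0.6508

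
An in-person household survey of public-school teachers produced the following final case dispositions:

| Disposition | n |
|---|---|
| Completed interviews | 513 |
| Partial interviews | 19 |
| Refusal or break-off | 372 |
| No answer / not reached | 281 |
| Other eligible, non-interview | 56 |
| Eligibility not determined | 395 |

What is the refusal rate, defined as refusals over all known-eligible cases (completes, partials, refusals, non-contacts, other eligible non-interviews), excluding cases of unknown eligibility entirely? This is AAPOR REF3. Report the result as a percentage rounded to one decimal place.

Top = 372
Denom = 513 + 19 + 372 + 281 + 56 = 1241
REF3 = 372 / 1241 = 0.2998

30.0%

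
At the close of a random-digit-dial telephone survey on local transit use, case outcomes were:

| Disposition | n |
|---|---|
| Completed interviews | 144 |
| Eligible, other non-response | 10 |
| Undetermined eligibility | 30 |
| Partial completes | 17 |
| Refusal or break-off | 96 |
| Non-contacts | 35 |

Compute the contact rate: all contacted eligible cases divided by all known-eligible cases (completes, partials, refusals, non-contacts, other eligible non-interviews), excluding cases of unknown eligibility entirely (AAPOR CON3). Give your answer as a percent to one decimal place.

88.4%

Top: 144 + 17 + 96 + 10 = 267
Base: 144 + 17 + 96 + 35 + 10 = 302
CON3 = 267 / 302 = 0.8841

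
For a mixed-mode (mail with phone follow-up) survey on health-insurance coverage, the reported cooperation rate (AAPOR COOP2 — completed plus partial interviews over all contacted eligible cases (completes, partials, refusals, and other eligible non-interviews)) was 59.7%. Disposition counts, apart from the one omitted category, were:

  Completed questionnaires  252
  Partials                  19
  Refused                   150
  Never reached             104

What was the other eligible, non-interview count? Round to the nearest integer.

33

Numerator → 252 + 19 = 271
COOP2 = 271 / D = 0.597
D = 271 / 0.597 = 453.9
Other denominator terms total 421
other eligible, non-interview = 453.9 − 421 ≈ 33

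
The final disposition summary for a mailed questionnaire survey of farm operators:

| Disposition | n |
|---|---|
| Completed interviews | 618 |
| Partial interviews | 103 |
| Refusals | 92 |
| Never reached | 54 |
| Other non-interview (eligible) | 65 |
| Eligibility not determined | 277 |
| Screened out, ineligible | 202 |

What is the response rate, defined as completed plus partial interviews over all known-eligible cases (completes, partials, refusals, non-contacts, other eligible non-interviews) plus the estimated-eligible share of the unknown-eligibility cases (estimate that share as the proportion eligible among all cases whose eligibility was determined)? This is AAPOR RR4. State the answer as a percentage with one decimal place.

62.2%

Numerator: 618 + 103 = 721
Eligible (known): 618 + 103 + 92 + 54 + 65 = 932
e = 932 / (932 + 202) = 932 / 1134 = 0.8219
e × U: 0.8219 × 277 = 227.67
Denominator: 932 + 227.67 = 1159.67
RR4 = 721 / 1159.67 = 0.6217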